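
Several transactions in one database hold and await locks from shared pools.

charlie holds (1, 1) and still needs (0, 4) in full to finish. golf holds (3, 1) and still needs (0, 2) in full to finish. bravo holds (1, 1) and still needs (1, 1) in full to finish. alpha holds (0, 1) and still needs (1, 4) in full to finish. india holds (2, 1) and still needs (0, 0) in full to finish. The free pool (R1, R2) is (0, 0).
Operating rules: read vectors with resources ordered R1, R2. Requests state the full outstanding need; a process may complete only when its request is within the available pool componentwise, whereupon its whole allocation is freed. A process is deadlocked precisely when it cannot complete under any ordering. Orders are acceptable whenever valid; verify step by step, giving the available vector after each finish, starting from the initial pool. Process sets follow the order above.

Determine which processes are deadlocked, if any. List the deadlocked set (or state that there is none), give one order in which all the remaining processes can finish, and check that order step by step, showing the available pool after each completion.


Deadlocked: charlie and alpha.
Key observation: the pool after india, bravo, golf is (6, 3); every surviving request exceeds it in R2, so progress ends there.
The rest can finish in the order india, bravo, golf. Check, step by step:
  pool = (0, 0)
  run india (needs (0, 0), free (0, 0)); after release of (2, 1) the pool is (2, 1)
  run bravo (needs (1, 1), free (2, 1)); after release of (1, 1) the pool is (3, 2)
  run golf (needs (0, 2), free (3, 2)); after release of (3, 1) the pool is (6, 3)
The blocked processes can never fit:
  charlie cannot run: need (0, 4) vs free (6, 3) (insufficient R2)
  alpha cannot run: need (1, 4) vs free (6, 3) (insufficient R2)


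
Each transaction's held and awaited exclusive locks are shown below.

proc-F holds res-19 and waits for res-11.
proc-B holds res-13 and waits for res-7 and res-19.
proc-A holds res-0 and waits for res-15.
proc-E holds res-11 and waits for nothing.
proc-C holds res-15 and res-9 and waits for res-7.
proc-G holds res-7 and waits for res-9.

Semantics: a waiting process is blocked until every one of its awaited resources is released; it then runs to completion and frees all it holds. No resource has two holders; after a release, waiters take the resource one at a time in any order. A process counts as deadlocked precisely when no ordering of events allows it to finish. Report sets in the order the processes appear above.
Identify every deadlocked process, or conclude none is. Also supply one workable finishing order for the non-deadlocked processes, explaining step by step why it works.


Deadlocked set: proc-B, proc-A, proc-C and proc-G.
Key observation: nobody on the ring proc-G -> proc-C -> proc-G can start until another member finishes, which never happens; proc-B and proc-A wait into the deadlock from upstream.
A valid finishing order for the others: proc-E, proc-F.
Step-by-step check:
  run proc-E (it waits on nothing); releases res-11
  run proc-F (all its waits — res-11 — are resolved); releases res-19


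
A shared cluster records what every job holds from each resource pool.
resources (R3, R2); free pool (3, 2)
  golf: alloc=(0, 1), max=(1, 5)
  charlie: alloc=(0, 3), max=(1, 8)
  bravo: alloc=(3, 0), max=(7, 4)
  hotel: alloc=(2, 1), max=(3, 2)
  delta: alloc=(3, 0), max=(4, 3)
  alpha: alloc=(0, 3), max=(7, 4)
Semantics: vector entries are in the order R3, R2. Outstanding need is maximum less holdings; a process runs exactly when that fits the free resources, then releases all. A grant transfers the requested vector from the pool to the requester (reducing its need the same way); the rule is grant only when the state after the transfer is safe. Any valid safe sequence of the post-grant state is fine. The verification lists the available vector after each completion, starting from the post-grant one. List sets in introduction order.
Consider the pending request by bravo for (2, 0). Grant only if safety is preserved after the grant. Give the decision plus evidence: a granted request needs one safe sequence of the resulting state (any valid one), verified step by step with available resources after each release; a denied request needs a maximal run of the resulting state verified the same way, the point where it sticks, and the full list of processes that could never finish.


DENY: after the grant no complete ordering would exist.
Key observation: after hotel, delta the pool peaks at (6, 3), and each blocked process is short somewhere: golf on R2; charlie on R2; bravo on R2; alpha on R3.
Pretend the grant happened; the run hotel, delta goes as far as possible. Check, step by step:
  pool = (1, 2)
  hotel: need (1, 1) fits (1, 2); releases (2, 1), pool now (3, 3)
  delta: need (1, 3) fits (3, 3); releases (3, 0), pool now (6, 3)
  golf cannot run: need (1, 4) vs free (6, 3) (insufficient R2)
  charlie cannot run: need (1, 5) vs free (6, 3) (insufficient R2)
  bravo cannot run: need (2, 4) vs free (6, 3) (insufficient R2)
  alpha cannot run: need (7, 1) vs free (6, 3) (insufficient R3)
Had the request been granted, golf, charlie, bravo and alpha could never finish.


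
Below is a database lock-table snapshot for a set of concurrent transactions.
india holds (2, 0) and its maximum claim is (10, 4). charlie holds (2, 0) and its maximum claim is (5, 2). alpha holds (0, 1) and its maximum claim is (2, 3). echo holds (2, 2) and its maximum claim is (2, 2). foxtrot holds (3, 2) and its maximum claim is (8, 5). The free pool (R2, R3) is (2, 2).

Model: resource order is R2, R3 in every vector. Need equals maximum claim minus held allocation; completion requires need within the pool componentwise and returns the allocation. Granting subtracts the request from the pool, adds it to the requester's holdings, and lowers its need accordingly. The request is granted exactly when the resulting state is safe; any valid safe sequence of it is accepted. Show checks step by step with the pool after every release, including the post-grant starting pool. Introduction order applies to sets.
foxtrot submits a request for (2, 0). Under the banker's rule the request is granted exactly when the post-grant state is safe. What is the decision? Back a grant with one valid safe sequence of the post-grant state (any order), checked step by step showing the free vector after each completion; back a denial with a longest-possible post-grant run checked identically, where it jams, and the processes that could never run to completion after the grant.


DENY: after the grant no complete ordering would exist.
Key observation: no order helps: past echo, alpha, the free pool tops out at (2, 5), below what each blocked process needs in R2.
After a pretend grant, a maximal execution: echo, alpha — then nothing else fits. Walking it through:
  pool = (0, 2)
  run echo (needs (0, 0), free (0, 2)); after release of (2, 2) the pool is (2, 4)
  run alpha (needs (2, 2), free (2, 4)); after release of (0, 1) the pool is (2, 5)
  india cannot run: need (8, 4) vs free (2, 5) (insufficient R2)
  charlie cannot run: need (3, 2) vs free (2, 5) (insufficient R2)
  foxtrot cannot run: need (3, 3) vs free (2, 5) (insufficient R2)
Processes that could never finish after the grant: india, charlie and foxtrot.


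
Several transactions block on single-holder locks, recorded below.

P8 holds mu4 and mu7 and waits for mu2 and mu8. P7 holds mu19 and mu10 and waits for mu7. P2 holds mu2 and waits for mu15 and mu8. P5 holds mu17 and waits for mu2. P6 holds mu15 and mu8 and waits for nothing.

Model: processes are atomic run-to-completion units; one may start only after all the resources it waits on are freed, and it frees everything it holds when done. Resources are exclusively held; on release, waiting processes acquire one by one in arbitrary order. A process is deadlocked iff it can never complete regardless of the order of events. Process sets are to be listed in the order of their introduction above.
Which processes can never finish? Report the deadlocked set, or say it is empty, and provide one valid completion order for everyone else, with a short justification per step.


Nothing here is deadlocked.
Key observation: the wait relation is loop-free; peeling off processes with no waits unwinds the whole state.
A valid finishing order for the others: P6, P2, P5, P8, P7.
Verifying each step:
  run P6 (it waits on nothing); releases mu15 and mu8
  P2 waits on mu15 and mu8 — all released -> runs and releases mu2
  P5 waits on mu2 — all released -> runs and releases mu17
  P8 waits on mu2 and mu8 — all released -> runs and releases mu4 and mu7
  P7 waits on mu7 — all released -> runs and releases mu19 and mu10


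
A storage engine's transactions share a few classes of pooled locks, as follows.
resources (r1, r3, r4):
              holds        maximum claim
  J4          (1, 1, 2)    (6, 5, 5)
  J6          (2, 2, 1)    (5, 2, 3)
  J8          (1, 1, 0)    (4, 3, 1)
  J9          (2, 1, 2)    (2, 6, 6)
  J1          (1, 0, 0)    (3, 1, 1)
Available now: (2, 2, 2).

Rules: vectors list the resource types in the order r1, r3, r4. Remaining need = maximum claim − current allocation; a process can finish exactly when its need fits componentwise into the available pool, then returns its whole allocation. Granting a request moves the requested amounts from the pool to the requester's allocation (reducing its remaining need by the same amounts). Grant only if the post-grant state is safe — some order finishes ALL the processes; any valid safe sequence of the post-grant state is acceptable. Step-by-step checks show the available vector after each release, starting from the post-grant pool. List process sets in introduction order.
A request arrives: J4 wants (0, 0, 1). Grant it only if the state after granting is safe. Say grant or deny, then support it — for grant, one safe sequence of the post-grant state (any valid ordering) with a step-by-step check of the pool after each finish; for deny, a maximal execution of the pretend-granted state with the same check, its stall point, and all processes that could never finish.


DENY: after the grant no complete ordering would exist.
Key observation: after J1, J8 complete, (4, 3, 1) is the best the pool ever gets, yet each leftover process wants more r4.
Pretend the grant happened; the run J1, J8 goes as far as possible. Walking it through:
  pool = (2, 2, 1)
  J1: need (2, 1, 1) fits (2, 2, 1); releases (1, 0, 0), pool now (3, 2, 1)
  J8: need (3, 2, 1) fits (3, 2, 1); releases (1, 1, 0), pool now (4, 3, 1)
  J4 still needs (5, 4, 2) but only (4, 3, 1) is free — short on r1, r3 and r4
  J6 still needs (3, 0, 2) but only (4, 3, 1) is free — short on r4
  J9 still needs (0, 5, 4) but only (4, 3, 1) is free — short on r3 and r4
Had the request been granted, J4, J6 and J9 could never finish.


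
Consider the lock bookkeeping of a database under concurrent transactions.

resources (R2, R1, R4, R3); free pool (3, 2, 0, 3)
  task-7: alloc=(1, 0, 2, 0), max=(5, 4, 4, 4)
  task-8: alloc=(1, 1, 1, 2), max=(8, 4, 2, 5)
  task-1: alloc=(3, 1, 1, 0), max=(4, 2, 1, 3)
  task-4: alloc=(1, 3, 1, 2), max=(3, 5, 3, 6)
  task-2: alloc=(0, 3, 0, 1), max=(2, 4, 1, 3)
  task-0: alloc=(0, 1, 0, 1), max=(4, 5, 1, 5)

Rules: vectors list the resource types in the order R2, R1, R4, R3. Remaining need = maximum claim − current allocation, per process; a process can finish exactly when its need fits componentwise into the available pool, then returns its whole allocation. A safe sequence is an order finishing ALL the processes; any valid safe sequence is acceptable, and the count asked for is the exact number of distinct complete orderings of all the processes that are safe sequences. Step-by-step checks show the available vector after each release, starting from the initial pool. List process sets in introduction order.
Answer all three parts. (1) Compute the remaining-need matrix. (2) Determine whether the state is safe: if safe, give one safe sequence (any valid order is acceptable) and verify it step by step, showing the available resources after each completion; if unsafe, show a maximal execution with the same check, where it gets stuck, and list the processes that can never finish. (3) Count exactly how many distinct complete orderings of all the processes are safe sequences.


(1) Outstanding need per process (order R2, R1, R4, R3):
  task-7: (4, 4, 2, 4)
  task-8: (7, 3, 1, 3)
  task-1: (1, 1, 0, 3)
  task-4: (2, 2, 2, 4)
  task-2: (2, 1, 1, 2)
  task-0: (4, 4, 1, 4)
(2) UNSAFE — no complete ordering exists.
Key observation: after task-1, task-2, task-0 the pool peaks at (6, 7, 1, 5), and each blocked process is short somewhere: task-7 on R4; task-8 on R2; task-4 on R4.
The run task-1, task-2, task-0 cannot be extended any further. Walking it through:
  pool = (3, 2, 0, 3)
  run task-1 (needs (1, 1, 0, 3), free (3, 2, 0, 3)); after release of (3, 1, 1, 0) the pool is (6, 3, 1, 3)
  run task-2 (needs (2, 1, 1, 2), free (6, 3, 1, 3)); after release of (0, 3, 0, 1) the pool is (6, 6, 1, 4)
  run task-0 (needs (4, 4, 1, 4), free (6, 6, 1, 4)); after release of (0, 1, 0, 1) the pool is (6, 7, 1, 5)
  task-7 still needs (4, 4, 2, 4) but only (6, 7, 1, 5) is free — short on R4
  task-8 still needs (7, 3, 1, 3) but only (6, 7, 1, 5) is free — short on R2
  task-4 still needs (2, 2, 2, 4) but only (6, 7, 1, 5) is free — short on R4
Never able to finish: task-7, task-8 and task-4.
(3) Precisely 0 of the possible complete orderings are safe sequences.


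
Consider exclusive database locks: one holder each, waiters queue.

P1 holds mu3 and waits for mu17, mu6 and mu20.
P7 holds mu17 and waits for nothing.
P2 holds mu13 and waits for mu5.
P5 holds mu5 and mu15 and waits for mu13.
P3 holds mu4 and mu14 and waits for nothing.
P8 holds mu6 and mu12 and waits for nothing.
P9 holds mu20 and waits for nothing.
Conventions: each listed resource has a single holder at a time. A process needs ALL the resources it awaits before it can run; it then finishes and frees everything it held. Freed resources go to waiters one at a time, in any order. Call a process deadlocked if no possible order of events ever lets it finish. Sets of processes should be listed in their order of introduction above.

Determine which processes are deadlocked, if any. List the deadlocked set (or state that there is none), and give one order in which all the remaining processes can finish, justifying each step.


Deadlocked set: P2 and P5.
Key observation: along P2 -> P5 -> P2, each member waits on what the next one holds — a deadlock; no other process is dragged down with it.
A valid finishing order for the others: P9, P3, P8, P7, P1.
Verifying each step:
  P9 waits on nothing -> runs at once and releases mu20
  P3 waits on nothing -> runs at once and releases mu4 and mu14
  P8 waits on nothing -> runs at once and releases mu6 and mu12
  P7 waits on nothing -> runs at once and releases mu17
  run P1 (all its waits — mu17, mu6 and mu20 — are resolved); releases mu3


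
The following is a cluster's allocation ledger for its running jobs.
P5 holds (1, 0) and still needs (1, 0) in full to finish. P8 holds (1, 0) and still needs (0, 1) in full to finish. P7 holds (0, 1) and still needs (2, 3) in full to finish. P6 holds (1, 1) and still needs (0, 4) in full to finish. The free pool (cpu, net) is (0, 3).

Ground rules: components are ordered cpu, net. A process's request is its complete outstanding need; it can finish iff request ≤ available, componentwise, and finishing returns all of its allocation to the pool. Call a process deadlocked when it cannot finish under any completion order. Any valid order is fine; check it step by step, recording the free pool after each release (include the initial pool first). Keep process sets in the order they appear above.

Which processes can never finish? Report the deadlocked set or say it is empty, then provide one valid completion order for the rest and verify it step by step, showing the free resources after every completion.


No process is deadlocked.
Key observation: the pool covers P8 at once, and every later process fits after earlier releases.
The rest can finish in the order P8, P5, P7, P6. Step-by-step check:
  pool = (0, 3)
  P8: need (0, 1) fits (0, 3); releases (1, 0), pool now (1, 3)
  P5: need (1, 0) fits (1, 3); releases (1, 0), pool now (2, 3)
  P7: need (2, 3) fits (2, 3); releases (0, 1), pool now (2, 4)
  P6: need (0, 4) fits (2, 4); releases (1, 1), pool now (3, 5)


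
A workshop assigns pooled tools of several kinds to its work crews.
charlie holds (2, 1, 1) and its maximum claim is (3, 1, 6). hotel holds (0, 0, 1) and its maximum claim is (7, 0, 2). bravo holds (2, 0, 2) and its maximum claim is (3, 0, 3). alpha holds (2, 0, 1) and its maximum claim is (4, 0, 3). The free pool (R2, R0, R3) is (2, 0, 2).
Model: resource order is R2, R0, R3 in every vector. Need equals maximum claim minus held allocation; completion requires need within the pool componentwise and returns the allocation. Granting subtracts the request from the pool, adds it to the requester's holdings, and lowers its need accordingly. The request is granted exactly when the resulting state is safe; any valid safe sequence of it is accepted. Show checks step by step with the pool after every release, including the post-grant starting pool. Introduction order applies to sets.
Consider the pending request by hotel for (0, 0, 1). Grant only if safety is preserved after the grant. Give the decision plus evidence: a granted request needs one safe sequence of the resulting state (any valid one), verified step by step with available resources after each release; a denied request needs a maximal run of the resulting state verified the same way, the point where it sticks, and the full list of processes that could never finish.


DENY: after the grant no complete ordering would exist.
Key observation: after bravo, alpha the pool peaks at (6, 0, 4), and each blocked process is short somewhere: charlie on R3; hotel on R2.
Pretend the grant happened; the run bravo, alpha goes as far as possible. Step-by-step check:
  pool = (2, 0, 1)
  bravo: need (1, 0, 1) fits (2, 0, 1); releases (2, 0, 2), pool now (4, 0, 3)
  alpha: need (2, 0, 2) fits (4, 0, 3); releases (2, 0, 1), pool now (6, 0, 4)
  charlie cannot run: need (1, 0, 5) vs free (6, 0, 4) (insufficient R3)
  hotel cannot run: need (7, 0, 0) vs free (6, 0, 4) (insufficient R2)
Post-grant, the permanently blocked set is charlie and hotel.


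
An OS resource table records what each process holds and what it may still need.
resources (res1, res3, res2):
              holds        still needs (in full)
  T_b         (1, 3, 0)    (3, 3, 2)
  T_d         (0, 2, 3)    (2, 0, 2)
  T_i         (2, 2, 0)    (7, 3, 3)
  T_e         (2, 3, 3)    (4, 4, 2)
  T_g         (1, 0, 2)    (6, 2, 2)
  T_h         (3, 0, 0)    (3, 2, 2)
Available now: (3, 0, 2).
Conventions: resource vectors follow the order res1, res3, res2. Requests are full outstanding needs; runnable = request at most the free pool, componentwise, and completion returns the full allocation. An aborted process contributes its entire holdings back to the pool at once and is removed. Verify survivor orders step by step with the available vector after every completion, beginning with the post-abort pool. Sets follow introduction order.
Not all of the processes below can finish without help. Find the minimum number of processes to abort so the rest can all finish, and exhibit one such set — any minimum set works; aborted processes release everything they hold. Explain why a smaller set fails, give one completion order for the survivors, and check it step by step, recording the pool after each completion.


The answer: abort T_b.
Key observation: the deadlocked T_i becomes finishable only because T_b released (1, 3, 0); it completes at step 4 below.
Why nothing smaller works: aborting no one leaves the state deadlocked as given.
The survivors complete as T_d, T_h, T_g, T_i, T_e. Check, step by step (starting from the post-abort pool):
  pool = (4, 3, 2)
  T_d: need (2, 0, 2) fits (4, 3, 2); releases (0, 2, 3), pool now (4, 5, 5)
  T_h: need (3, 2, 2) fits (4, 5, 5); releases (3, 0, 0), pool now (7, 5, 5)
  T_g: need (6, 2, 2) fits (7, 5, 5); releases (1, 0, 2), pool now (8, 5, 7)
  T_i: need (7, 3, 3) fits (8, 5, 7); releases (2, 2, 0), pool now (10, 7, 7)
  T_e: need (4, 4, 2) fits (10, 7, 7); releases (2, 3, 3), pool now (12, 10, 10)


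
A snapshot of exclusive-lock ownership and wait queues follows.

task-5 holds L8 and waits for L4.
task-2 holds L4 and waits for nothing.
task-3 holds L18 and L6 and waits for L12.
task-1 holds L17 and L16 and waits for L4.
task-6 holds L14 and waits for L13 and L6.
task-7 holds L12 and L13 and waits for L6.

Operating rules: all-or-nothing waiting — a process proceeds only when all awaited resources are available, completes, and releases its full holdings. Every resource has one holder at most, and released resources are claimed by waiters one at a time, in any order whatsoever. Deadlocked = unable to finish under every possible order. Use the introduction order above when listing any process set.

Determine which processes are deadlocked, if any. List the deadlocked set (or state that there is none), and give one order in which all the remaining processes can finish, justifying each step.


Deadlocked: task-3, task-6 and task-7.
Key observation: the waits loop around task-3 -> task-7 -> task-3 with no way out; task-6 waits into the deadlock from upstream.
The rest can finish in the order task-2, task-5, task-1.
Step-by-step check:
  task-2: no waits; runs immediately, freeing L4
  run task-5 (all its waits — L4 — are resolved); releases L8
  run task-1 (all its waits — L4 — are resolved); releases L17 and L16


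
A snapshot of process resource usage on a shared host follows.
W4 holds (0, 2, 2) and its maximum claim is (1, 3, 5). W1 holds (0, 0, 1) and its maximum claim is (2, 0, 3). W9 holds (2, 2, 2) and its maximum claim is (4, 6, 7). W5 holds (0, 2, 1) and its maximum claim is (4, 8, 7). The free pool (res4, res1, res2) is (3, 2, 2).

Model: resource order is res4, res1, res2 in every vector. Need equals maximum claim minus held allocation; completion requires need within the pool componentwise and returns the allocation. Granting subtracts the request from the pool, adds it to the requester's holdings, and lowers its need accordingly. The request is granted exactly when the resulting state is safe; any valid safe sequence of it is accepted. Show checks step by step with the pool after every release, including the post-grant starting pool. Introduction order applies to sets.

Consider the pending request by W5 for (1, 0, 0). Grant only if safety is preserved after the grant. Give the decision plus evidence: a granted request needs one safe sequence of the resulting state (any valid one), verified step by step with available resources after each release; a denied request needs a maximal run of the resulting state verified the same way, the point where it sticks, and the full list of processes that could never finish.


GRANT — the state after the grant stays safe, e.g. via W1, W4, W9, W5.
Key observation: granting shrinks the pool to (2, 2, 2), yet W1 still fits and the chain goes through.
Verifying the post-grant state step by step:
  pool = (2, 2, 2)
  W1: need (2, 0, 2) fits (2, 2, 2); releases (0, 0, 1), pool now (2, 2, 3)
  W4: need (1, 1, 3) fits (2, 2, 3); releases (0, 2, 2), pool now (2, 4, 5)
  W9: need (2, 4, 5) fits (2, 4, 5); releases (2, 2, 2), pool now (4, 6, 7)
  W5: need (3, 6, 6) fits (4, 6, 7); releases (1, 2, 1), pool now (5, 8, 8)


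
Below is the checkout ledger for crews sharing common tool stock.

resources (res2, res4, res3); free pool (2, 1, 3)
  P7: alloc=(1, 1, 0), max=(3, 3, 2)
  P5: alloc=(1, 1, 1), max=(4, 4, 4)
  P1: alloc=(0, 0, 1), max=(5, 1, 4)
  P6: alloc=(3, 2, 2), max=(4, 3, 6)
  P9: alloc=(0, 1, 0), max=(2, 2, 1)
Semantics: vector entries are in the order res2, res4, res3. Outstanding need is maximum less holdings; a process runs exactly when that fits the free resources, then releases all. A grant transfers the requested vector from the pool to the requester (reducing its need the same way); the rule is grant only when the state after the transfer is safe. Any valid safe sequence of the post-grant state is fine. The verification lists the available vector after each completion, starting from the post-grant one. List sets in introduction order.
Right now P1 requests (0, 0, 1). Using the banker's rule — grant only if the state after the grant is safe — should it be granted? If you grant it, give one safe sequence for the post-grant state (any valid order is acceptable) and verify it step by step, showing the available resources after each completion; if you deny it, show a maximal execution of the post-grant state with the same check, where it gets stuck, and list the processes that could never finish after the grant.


DENY — the pretend-granted state is unsafe.
Key observation: after P9, P7 the pool peaks at (3, 3, 2), and each blocked process is short somewhere: P5 on res3; P1 on res2; P6 on res3.
On the post-grant state, P9, P7 is a maximal run — nothing extends it. Verifying each step:
  pool = (2, 1, 2)
  P9: need (2, 1, 1) fits (2, 1, 2); releases (0, 1, 0), pool now (2, 2, 2)
  P7: need (2, 2, 2) fits (2, 2, 2); releases (1, 1, 0), pool now (3, 3, 2)
  P5 cannot run: need (3, 3, 3) vs free (3, 3, 2) (insufficient res3)
  P1 cannot run: need (5, 1, 2) vs free (3, 3, 2) (insufficient res2)
  P6 cannot run: need (1, 1, 4) vs free (3, 3, 2) (insufficient res3)
Post-grant, the permanently blocked set is P5, P1 and P6.


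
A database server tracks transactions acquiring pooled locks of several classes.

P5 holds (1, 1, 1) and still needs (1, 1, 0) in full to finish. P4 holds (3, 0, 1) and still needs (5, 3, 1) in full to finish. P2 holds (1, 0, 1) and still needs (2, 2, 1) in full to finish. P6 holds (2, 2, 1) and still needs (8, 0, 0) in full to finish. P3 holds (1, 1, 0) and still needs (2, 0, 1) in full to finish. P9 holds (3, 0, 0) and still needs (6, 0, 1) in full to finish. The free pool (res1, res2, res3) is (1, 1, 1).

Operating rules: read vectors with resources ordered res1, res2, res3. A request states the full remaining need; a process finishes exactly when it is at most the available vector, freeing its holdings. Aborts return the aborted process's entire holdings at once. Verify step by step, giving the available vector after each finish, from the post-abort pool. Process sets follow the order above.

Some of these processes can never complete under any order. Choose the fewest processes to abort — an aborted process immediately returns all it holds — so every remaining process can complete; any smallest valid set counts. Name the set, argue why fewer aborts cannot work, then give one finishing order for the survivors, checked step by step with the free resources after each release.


The answer: abort P4.
Key observation: the deadlocked P9 becomes finishable only because P4 released (3, 0, 1); it completes at step 3 below.
Why nothing smaller works: aborting no one leaves the state deadlocked as given.
Survivors finish in the order: P5, P3, P9, P6, P2. Check, step by step (pool after the aborts first):
  pool = (4, 1, 2)
  P5 needs (1, 1, 0) <= (4, 1, 2) -> finishes; pool += (1, 1, 1) = (5, 2, 3)
  P3 needs (2, 0, 1) <= (5, 2, 3) -> finishes; pool += (1, 1, 0) = (6, 3, 3)
  P9 needs (6, 0, 1) <= (6, 3, 3) -> finishes; pool += (3, 0, 0) = (9, 3, 3)
  P6 needs (8, 0, 0) <= (9, 3, 3) -> finishes; pool += (2, 2, 1) = (11, 5, 4)
  P2 needs (2, 2, 1) <= (11, 5, 4) -> finishes; pool += (1, 0, 1) = (12, 5, 5)


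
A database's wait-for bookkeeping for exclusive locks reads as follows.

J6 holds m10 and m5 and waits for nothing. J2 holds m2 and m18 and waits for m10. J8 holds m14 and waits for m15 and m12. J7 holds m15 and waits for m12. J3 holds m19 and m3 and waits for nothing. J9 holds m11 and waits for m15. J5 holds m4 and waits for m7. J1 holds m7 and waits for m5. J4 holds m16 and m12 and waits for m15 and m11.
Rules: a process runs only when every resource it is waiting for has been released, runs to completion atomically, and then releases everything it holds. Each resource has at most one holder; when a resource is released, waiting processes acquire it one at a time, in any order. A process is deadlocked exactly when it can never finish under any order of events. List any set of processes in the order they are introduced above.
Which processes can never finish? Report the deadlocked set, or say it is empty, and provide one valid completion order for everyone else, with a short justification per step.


The deadlocked set is J8, J7, J9 and J4.
Key observation: J7 -> J4 -> J7 is a circular wait — nothing in it can go first; J9 is caught in further circular waits and J8 waits into the deadlock from upstream.
A valid finishing order for the others: J6, J3, J1, J2, J5.
Step-by-step check:
  run J6 (it waits on nothing); releases m10 and m5
  run J3 (it waits on nothing); releases m19 and m3
  J1: everything it awaited (m5) is free; runs, freeing m7
  J2: everything it awaited (m10) is free; runs, freeing m2 and m18
  J5: everything it awaited (m7) is free; runs, freeing m4


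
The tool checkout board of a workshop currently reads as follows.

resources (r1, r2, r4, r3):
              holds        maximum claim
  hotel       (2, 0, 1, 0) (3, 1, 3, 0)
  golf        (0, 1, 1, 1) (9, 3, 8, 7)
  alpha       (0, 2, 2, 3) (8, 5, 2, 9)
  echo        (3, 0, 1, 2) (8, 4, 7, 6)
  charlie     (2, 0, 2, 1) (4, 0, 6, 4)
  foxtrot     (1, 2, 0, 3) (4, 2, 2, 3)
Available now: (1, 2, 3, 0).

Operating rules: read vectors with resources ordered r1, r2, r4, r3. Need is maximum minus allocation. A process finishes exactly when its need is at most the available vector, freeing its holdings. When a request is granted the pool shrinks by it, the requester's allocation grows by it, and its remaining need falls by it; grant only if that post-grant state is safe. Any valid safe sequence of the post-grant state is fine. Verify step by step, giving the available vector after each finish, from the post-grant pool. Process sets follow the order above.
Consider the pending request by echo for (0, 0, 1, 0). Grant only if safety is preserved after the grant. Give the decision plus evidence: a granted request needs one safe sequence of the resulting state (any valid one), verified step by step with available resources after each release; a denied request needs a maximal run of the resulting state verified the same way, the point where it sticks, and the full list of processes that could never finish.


DENY — the pretend-granted state is unsafe.
Key observation: after hotel, foxtrot the pool peaks at (4, 4, 3, 3), and each blocked process is short somewhere: golf on r1, r4, r3; alpha on r1, r3; echo on r1, r4, r3; charlie on r4.
On the post-grant state, hotel, foxtrot is a maximal run — nothing extends it. Walking it through:
  pool = (1, 2, 2, 0)
  hotel: need (1, 1, 2, 0) fits (1, 2, 2, 0); releases (2, 0, 1, 0), pool now (3, 2, 3, 0)
  foxtrot: need (3, 0, 2, 0) fits (3, 2, 3, 0); releases (1, 2, 0, 3), pool now (4, 4, 3, 3)
  golf still needs (9, 2, 7, 6) but only (4, 4, 3, 3) is free — short on r1, r4 and r3
  alpha still needs (8, 3, 0, 6) but only (4, 4, 3, 3) is free — short on r1 and r3
  echo still needs (5, 4, 5, 4) but only (4, 4, 3, 3) is free — short on r1, r4 and r3
  charlie still needs (2, 0, 4, 3) but only (4, 4, 3, 3) is free — short on r4
Post-grant, the permanently blocked set is golf, alpha, echo and charlie.


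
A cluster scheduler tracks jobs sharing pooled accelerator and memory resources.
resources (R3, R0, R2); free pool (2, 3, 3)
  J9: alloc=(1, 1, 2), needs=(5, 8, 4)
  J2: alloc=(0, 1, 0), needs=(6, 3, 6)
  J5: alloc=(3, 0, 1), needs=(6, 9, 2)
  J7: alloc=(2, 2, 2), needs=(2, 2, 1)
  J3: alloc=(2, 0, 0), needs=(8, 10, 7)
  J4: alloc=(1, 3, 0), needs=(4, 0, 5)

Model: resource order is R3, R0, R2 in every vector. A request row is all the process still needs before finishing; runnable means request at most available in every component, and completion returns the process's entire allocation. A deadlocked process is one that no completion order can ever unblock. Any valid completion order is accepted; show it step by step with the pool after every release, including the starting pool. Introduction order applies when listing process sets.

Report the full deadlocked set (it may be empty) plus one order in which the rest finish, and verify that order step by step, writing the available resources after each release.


No process is deadlocked.
Key observation: J7 can run right away; the returned allocation unlocks the remaining processes in turn.
One completion order for the rest: J7, J4, J9, J5, J2, J3. Check, step by step:
  pool = (2, 3, 3)
  J7 needs (2, 2, 1) <= (2, 3, 3) -> finishes; pool += (2, 2, 2) = (4, 5, 5)
  J4 needs (4, 0, 5) <= (4, 5, 5) -> finishes; pool += (1, 3, 0) = (5, 8, 5)
  J9 needs (5, 8, 4) <= (5, 8, 5) -> finishes; pool += (1, 1, 2) = (6, 9, 7)
  J5 needs (6, 9, 2) <= (6, 9, 7) -> finishes; pool += (3, 0, 1) = (9, 9, 8)
  J2 needs (6, 3, 6) <= (9, 9, 8) -> finishes; pool += (0, 1, 0) = (9, 10, 8)
  J3 needs (8, 10, 7) <= (9, 10, 8) -> finishes; pool += (2, 0, 0) = (11, 10, 8)


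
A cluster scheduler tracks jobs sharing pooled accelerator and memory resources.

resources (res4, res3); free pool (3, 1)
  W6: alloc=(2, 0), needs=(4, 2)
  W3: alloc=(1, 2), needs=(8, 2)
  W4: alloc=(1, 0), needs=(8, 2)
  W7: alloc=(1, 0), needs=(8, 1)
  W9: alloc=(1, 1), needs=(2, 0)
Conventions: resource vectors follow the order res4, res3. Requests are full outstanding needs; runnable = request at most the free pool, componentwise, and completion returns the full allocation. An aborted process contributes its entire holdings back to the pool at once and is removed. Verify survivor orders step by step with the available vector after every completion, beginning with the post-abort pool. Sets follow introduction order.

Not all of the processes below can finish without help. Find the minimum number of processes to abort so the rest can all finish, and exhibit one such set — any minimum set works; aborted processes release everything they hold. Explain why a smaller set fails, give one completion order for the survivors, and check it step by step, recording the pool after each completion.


Minimum abort set: W3 and W4.
Key observation: before aborting W3 and W4, W7 was permanently blocked — no order could ever run it; afterwards it completes at step 3.
Why nothing smaller works — every single abort fails: W6 alone leaves W3 blocked (short on res4); W3 alone leaves W4 blocked (short on res4); W4 alone leaves W3 blocked (short on res4); W7 alone leaves W3 blocked (short on res4); W9 alone leaves W3 blocked (short on res4).
The survivors complete as W6, W9, W7. Check, step by step (starting from the post-abort pool):
  pool = (5, 3)
  W6 needs (4, 2) <= (5, 3) -> finishes; pool += (2, 0) = (7, 3)
  W9 needs (2, 0) <= (7, 3) -> finishes; pool += (1, 1) = (8, 4)
  W7 needs (8, 1) <= (8, 4) -> finishes; pool += (1, 0) = (9, 4)


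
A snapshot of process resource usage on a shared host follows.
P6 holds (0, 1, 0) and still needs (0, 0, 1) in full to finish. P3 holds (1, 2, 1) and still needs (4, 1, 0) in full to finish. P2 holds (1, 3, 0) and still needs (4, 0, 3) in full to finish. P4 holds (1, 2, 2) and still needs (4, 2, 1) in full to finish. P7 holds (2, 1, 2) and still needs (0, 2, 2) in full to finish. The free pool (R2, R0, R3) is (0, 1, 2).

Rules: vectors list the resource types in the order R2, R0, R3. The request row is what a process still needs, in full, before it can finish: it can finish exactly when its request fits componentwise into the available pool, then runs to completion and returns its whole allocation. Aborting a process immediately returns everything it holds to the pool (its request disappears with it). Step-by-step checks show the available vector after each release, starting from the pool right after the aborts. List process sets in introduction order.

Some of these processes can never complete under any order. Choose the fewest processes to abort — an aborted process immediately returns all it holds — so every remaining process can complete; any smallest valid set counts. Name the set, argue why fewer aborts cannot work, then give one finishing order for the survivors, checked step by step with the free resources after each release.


Abort P3 and P2.
Key observation: before aborting P3 and P2, P4 was permanently blocked — no order could ever run it; afterwards it completes at step 2.
Why nothing smaller works — every single abort fails: P6 alone leaves P3 blocked (short on R2); P3 alone leaves P2 blocked (short on R2); P2 alone leaves P3 blocked (short on R2); P4 alone leaves P3 blocked (short on R2); P7 alone leaves P3 blocked (short on R2).
Survivors finish in the order: P7, P4, P6. Check, step by step (pool after the aborts first):
  pool = (2, 6, 3)
  run P7 (needs (0, 2, 2), free (2, 6, 3)); after release of (2, 1, 2) the pool is (4, 7, 5)
  run P4 (needs (4, 2, 1), free (4, 7, 5)); after release of (1, 2, 2) the pool is (5, 9, 7)
  run P6 (needs (0, 0, 1), free (5, 9, 7)); after release of (0, 1, 0) the pool is (5, 10, 7)


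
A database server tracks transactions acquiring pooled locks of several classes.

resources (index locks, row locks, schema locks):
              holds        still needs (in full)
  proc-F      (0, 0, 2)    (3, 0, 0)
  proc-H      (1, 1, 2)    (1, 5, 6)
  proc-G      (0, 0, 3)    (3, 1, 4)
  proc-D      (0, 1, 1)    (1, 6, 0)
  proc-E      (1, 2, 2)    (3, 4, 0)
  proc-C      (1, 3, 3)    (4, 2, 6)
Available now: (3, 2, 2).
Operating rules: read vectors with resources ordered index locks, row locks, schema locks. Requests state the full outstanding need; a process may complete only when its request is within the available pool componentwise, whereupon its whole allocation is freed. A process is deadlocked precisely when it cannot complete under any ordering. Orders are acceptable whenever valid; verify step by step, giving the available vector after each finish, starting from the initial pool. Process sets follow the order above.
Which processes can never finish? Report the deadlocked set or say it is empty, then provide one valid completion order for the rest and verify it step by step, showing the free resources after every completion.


Deadlocked set: proc-H, proc-D, proc-E and proc-C.
Key observation: after proc-F, proc-G the pool peaks at (3, 2, 7), and each blocked process is short somewhere: proc-H on row locks; proc-D on row locks; proc-E on row locks; proc-C on index locks.
A valid finishing order for the others: proc-F, proc-G. Walking it through:
  pool = (3, 2, 2)
  proc-F: need (3, 0, 0) fits (3, 2, 2); releases (0, 0, 2), pool now (3, 2, 4)
  proc-G: need (3, 1, 4) fits (3, 2, 4); releases (0, 0, 3), pool now (3, 2, 7)
The blocked processes can never fit:
  proc-H cannot run: need (1, 5, 6) vs free (3, 2, 7) (insufficient row locks)
  proc-D cannot run: need (1, 6, 0) vs free (3, 2, 7) (insufficient row locks)
  proc-E cannot run: need (3, 4, 0) vs free (3, 2, 7) (insufficient row locks)
  proc-C cannot run: need (4, 2, 6) vs free (3, 2, 7) (insufficient index locks)


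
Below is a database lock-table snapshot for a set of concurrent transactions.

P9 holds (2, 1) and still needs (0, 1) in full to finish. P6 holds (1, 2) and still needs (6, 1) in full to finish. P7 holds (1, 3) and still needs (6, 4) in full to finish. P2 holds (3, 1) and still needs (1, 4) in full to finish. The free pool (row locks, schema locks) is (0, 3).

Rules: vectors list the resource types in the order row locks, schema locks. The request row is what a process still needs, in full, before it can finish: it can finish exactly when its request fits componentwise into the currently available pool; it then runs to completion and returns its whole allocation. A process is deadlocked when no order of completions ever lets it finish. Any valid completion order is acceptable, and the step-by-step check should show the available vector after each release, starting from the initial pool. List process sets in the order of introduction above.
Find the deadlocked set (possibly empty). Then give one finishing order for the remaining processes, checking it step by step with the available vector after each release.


Deadlocked: P6 and P7.
Key observation: P9, P2 can finish, but then (5, 5) is all there is, and the blocked group's row locks demands exceed it.
One completion order for the rest: P9, P2. Walking it through:
  pool = (0, 3)
  run P9 (needs (0, 1), free (0, 3)); after release of (2, 1) the pool is (2, 4)
  run P2 (needs (1, 4), free (2, 4)); after release of (3, 1) the pool is (5, 5)
The stuck group stays short no matter what:
  P6 cannot run: need (6, 1) vs free (5, 5) (insufficient row locks)
  P7 cannot run: need (6, 4) vs free (5, 5) (insufficient row locks)
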